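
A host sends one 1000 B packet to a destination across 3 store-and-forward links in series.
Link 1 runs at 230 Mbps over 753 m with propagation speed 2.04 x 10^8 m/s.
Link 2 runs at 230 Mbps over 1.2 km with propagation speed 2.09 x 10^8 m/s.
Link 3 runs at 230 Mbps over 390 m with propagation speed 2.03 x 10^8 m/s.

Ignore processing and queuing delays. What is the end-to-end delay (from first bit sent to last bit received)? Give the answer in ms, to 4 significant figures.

L = 1000 × 8 = 8000 bits.
Transmission delay per hop = L/R = 8000/230000000 = 0.0347826 ms; 3 hops → 0.104348 ms.
Propagation delays (d/s per hop): 0.00369118, 0.00574163, 0.00192118 ms; sum = 0.011354 ms.
End-to-end = 0.1157 ms.

0.1157 ms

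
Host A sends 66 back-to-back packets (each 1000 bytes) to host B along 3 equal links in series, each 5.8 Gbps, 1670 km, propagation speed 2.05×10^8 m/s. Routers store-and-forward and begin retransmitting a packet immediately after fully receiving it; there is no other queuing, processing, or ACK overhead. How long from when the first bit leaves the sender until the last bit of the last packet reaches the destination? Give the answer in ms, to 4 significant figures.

Per-hop transmission t_tx = L/R = 8000/5800000000 = 0.00137931 ms.
Per-hop propagation t_prop = 1670000/2.05e+08 = 8.14634 ms.
Pipeline fill: first packet needs 3·t_tx to clear all hops; remaining 65 packets each add one t_tx.
Total = (3+66-1)·t_tx + 3·t_prop = 68·0.00137931 + 3·8.14634 = 24.53 ms.

24.53 ms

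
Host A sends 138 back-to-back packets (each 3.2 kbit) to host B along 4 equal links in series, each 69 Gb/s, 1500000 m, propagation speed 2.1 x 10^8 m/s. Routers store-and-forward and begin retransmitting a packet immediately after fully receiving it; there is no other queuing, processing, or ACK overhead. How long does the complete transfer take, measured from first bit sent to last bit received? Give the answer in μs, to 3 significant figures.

Per-hop transmission t_tx = L/R = 3200/69000000000 = 0.0463768 μs.
Per-hop propagation t_prop = 1500000/210000000 = 7142.86 μs.
Pipeline fill: first packet needs 4·t_tx to clear all hops; remaining 137 packets each add one t_tx.
Total = (4+138-1)·t_tx + 4·t_prop = 141·0.0463768 + 4·7142.86 = 28600 μs.

28600 μs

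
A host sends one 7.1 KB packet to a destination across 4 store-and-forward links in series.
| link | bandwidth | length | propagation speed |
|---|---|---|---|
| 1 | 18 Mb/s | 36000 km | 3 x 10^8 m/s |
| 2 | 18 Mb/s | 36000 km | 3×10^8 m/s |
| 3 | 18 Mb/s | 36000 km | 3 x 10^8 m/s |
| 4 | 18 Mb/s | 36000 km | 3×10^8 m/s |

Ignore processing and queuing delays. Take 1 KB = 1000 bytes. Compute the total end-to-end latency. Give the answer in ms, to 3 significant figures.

L = 56800 bits.
Transmission delay per hop = L/R = 56800/18000000 = 3.15556 ms; 4 hops → 12.6222 ms.
Propagation delays (d/s per hop): 120, 120, 120, 120 ms; sum = 480 ms.
End-to-end = 493 ms.

493 ms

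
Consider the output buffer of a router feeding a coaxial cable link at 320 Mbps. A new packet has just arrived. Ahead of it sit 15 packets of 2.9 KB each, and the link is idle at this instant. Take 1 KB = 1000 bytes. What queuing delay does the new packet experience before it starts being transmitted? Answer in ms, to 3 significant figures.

1.09 ms

Each queued packet: L/R = 23200/320000000 = 0.0725 ms.
15 queued → 1.0875 ms.
Queuing delay = 1.09 ms.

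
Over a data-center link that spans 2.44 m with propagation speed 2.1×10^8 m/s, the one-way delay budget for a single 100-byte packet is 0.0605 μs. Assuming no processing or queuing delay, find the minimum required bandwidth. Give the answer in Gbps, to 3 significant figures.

16.4 Gbps

L = 800 bits.
Propagation delay = 2.44 / 210000000 = 0.011619 μs.
Transmission budget = 0.0605 − 0.011619 = 0.048881 μs.
R ≥ L / t_tx = 800 bits / 4.8881e-08 s = 16.4 Gbps.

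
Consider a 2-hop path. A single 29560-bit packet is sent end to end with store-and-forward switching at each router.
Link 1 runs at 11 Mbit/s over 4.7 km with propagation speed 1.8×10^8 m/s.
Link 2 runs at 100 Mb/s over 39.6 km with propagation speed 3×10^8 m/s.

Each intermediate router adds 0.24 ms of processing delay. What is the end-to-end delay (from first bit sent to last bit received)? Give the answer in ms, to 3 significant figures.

Transmission delays (L/R per hop): 2.68727, 0.2956 ms; sum = 2.98287 ms.
Propagation delays (d/s per hop): 0.0261111, 0.132 ms; sum = 0.158111 ms.
Processing at 1 router(s): 1 × 0.24 ms = 0.24 ms.
End-to-end = 3.38 ms.

3.38 ms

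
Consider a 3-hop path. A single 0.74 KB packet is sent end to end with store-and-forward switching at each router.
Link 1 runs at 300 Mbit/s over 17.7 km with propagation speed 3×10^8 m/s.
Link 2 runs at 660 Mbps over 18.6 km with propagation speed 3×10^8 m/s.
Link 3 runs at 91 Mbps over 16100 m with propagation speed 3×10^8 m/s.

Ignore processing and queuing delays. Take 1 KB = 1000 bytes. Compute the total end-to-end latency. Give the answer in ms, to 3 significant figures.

0.268 ms

L = 5920 bits.
Transmission delays (L/R per hop): 0.0197333, 0.0089697, 0.0650549 ms; sum = 0.093758 ms.
Propagation delays (d/s per hop): 0.059, 0.062, 0.0536667 ms; sum = 0.174667 ms.
End-to-end = 0.268 ms.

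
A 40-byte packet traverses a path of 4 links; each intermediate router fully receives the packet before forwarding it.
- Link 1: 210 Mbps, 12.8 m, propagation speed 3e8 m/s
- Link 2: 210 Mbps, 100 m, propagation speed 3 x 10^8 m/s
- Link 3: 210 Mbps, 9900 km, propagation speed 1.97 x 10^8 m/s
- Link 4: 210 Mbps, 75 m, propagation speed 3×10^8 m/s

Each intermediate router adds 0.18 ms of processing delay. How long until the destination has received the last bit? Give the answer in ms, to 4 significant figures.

L = 40 × 8 = 320 bits.
Transmission delay per hop = L/R = 320/210000000 = 0.00152381 ms; 4 hops → 0.00609524 ms.
Propagation delays (d/s per hop): 4.26667e-05, 0.000333333, 50.2538, 0.00025 ms; sum = 50.2544 ms.
Processing at 3 router(s): 3 × 0.18 ms = 0.54 ms.
End-to-end = 50.80 ms.

50.80 ms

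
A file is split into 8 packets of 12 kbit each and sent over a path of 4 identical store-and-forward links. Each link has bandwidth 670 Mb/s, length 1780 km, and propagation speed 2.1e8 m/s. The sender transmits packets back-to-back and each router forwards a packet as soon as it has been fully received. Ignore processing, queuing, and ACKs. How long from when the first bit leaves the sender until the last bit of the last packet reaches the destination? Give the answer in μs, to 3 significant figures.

34100 μs

Per-hop transmission t_tx = L/R = 12000/670000000 = 17.9104 μs.
Per-hop propagation t_prop = 1780000/210000000 = 8476.19 μs.
Pipeline fill: first packet needs 4·t_tx to clear all hops; remaining 7 packets each add one t_tx.
Total = (4+8-1)·t_tx + 4·t_prop = 11·17.9104 + 4·8476.19 = 34100 μs.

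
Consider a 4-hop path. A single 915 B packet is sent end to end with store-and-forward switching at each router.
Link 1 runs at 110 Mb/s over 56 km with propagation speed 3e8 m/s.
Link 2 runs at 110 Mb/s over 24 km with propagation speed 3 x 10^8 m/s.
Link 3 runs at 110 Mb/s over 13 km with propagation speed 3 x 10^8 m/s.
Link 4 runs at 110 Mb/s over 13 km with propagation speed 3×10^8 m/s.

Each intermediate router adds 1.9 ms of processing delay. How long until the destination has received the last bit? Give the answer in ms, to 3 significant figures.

L = 915 × 8 = 7320 bits.
Transmission delay per hop = L/R = 7320/110000000 = 0.0665455 ms; 4 hops → 0.266182 ms.
Propagation delays (d/s per hop): 0.186667, 0.08, 0.0433333, 0.0433333 ms; sum = 0.353333 ms.
Processing at 3 router(s): 3 × 1.9 ms = 5.7 ms.
End-to-end = 6.32 ms.

6.32 ms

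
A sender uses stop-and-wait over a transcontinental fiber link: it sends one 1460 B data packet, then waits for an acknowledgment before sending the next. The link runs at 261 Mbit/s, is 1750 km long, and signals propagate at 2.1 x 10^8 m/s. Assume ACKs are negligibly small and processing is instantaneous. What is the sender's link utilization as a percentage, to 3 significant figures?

0.268 %

t_tx = L/R = 11680/261000000 = 4.4751e-05 s.
t_prop = 1750000/210000000 = 0.00833333 s; RTT = 0.0166667 s.
Cycle = t_tx + RTT = 0.0167114 s.
Utilization = t_tx / cycle = 4.4751e-05/0.0167114 = 0.268 %.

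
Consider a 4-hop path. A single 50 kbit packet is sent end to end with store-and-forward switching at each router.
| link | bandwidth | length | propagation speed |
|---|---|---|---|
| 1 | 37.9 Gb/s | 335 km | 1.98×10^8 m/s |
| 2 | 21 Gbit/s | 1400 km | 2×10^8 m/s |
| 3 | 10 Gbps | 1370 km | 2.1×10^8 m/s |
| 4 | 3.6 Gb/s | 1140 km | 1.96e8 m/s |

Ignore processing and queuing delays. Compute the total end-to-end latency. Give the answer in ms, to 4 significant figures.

L = 50000 bits.
Transmission delays (L/R per hop): 0.00131926, 0.00238095, 0.005, 0.0138889 ms; sum = 0.0225891 ms.
Propagation delays (d/s per hop): 1.69192, 7, 6.52381, 5.81633 ms; sum = 21.0321 ms.
End-to-end = 21.05 ms.

21.05 ms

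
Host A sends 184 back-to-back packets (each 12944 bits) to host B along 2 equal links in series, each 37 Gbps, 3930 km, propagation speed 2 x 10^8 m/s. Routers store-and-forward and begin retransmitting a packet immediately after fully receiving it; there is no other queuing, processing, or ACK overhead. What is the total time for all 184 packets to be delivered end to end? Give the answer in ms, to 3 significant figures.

Per-hop transmission t_tx = L/R = 12944/37000000000 = 0.000349838 ms.
Per-hop propagation t_prop = 3930000/200000000 = 19.65 ms.
Pipeline fill: first packet needs 2·t_tx to clear all hops; remaining 183 packets each add one t_tx.
Total = (2+184-1)·t_tx + 2·t_prop = 185·0.000349838 + 2·19.65 = 39.4 ms.

39.4 ms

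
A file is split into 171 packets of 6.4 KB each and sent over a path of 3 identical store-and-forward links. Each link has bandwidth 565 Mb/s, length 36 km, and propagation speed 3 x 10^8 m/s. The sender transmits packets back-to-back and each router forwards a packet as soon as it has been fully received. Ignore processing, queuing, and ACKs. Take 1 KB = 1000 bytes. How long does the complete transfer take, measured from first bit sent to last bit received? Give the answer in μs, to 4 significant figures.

16040 μs

Per-hop transmission t_tx = L/R = 51200/565000000 = 90.6195 μs.
Per-hop propagation t_prop = 36000/300000000 = 120 μs.
Pipeline fill: first packet needs 3·t_tx to clear all hops; remaining 170 packets each add one t_tx.
Total = (3+171-1)·t_tx + 3·t_prop = 173·90.6195 + 3·120 = 16040 μs.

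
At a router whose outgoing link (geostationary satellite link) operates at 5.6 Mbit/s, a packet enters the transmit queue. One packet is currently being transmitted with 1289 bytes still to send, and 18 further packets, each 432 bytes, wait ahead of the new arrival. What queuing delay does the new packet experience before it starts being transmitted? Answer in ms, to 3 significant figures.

Each queued packet: L/R = 3456/5600000 = 0.617143 ms.
18 queued → 11.1086 ms.
Plus remaining 10312 bits of current packet: 1.84143 ms.
Queuing delay = 13.0 ms.

13.0 ms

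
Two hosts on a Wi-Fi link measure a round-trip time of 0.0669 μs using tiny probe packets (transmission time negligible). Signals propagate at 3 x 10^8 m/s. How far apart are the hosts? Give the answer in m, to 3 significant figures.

One-way propagation = RTT/2 = 0.03345 μs.
d = s × t = 300000000 × 3.345e-08 = 10.0 m.

10.0 m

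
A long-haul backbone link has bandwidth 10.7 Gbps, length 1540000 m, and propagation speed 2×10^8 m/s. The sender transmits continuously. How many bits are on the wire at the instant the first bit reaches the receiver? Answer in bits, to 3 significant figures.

82400000 bits

Propagation delay = 1540000 / 200000000 = 0.0077 s.
BDP = R × t_prop = 10700000000 × 0.0077 = 82390000 bits.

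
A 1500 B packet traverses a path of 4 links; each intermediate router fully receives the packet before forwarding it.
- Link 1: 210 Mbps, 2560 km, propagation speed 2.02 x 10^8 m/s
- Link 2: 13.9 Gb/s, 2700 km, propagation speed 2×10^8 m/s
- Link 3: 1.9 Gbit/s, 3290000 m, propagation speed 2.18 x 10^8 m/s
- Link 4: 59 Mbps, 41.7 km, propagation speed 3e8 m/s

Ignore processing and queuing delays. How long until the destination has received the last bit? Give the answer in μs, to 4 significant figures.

41670 μs

L = 1500 × 8 = 12000 bits.
Transmission delays (L/R per hop): 57.1429, 0.863309, 6.31579, 203.39 μs; sum = 267.712 μs.
Propagation delays (d/s per hop): 12673.3, 13500, 15091.7, 139 μs; sum = 41404 μs.
End-to-end = 41670 μs.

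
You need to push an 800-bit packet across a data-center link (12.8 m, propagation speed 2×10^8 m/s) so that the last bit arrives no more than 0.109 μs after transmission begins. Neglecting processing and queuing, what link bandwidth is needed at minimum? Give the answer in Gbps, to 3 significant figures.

Propagation delay = 12.8 / 200000000 = 0.064 μs.
Transmission budget = 0.109 − 0.064 = 0.045 μs.
R ≥ L / t_tx = 800 bits / 4.5e-08 s = 17.8 Gbps.

17.8 Gbps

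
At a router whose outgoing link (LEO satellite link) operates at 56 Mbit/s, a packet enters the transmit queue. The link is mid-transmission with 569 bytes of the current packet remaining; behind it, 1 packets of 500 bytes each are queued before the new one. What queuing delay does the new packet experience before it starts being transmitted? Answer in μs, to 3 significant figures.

Each queued packet: L/R = 4000/56000000 = 71.4286 μs.
1 queued → 71.4286 μs.
Plus remaining 4552 bits of current packet: 81.2857 μs.
Queuing delay = 153 μs.

153 μs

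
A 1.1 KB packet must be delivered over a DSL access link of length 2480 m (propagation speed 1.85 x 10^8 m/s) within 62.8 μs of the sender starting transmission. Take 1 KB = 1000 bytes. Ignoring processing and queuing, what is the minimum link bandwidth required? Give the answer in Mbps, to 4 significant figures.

L = 8800 bits.
Propagation delay = 2480 / 185000000 = 13.4054 μs.
Transmission budget = 62.8 − 13.4054 = 49.3946 μs.
R ≥ L / t_tx = 8800 bits / 4.93946e-05 s = 178.2 Mbps.

178.2 Mbps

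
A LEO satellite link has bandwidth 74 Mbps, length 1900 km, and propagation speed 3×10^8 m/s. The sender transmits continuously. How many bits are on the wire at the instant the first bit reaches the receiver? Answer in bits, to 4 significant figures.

Propagation delay = 1900000 / 300000000 = 0.00633333 s.
BDP = R × t_prop = 74000000 × 0.00633333 = 468667 bits.

468700 bits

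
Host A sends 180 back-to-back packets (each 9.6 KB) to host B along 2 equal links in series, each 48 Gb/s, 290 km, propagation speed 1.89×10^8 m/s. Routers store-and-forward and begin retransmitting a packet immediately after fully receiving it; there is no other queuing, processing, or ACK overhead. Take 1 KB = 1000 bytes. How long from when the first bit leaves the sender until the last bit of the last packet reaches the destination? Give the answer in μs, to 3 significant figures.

3360 μs

Per-hop transmission t_tx = L/R = 76800/48000000000 = 1.6 μs.
Per-hop propagation t_prop = 290000/189000000 = 1534.39 μs.
Pipeline fill: first packet needs 2·t_tx to clear all hops; remaining 179 packets each add one t_tx.
Total = (2+180-1)·t_tx + 2·t_prop = 181·1.6 + 2·1534.39 = 3360 μs.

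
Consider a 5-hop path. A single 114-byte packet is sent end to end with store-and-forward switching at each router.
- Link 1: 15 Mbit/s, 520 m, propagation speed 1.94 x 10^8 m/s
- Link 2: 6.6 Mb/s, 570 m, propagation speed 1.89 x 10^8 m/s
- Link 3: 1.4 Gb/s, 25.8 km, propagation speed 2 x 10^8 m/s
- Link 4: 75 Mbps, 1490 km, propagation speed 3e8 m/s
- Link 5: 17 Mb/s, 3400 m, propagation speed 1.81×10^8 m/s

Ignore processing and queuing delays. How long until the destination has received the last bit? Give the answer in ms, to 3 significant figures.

5.39 ms

L = 114 × 8 = 912 bits.
Transmission delays (L/R per hop): 0.0608, 0.138182, 0.000651429, 0.01216, 0.0536471 ms; sum = 0.26544 ms.
Propagation delays (d/s per hop): 0.00268041, 0.00301587, 0.129, 4.96667, 0.0187845 ms; sum = 5.12015 ms.
End-to-end = 5.39 ms.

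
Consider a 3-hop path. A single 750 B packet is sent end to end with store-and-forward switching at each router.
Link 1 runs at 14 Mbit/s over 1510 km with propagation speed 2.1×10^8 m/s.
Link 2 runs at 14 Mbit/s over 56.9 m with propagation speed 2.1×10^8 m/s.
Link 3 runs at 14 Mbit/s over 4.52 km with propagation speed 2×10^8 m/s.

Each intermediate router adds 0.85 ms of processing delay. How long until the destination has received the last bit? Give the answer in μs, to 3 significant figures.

L = 750 × 8 = 6000 bits.
Transmission delay per hop = L/R = 6000/14000000 = 428.571 μs; 3 hops → 1285.71 μs.
Propagation delays (d/s per hop): 7190.48, 0.270952, 22.6 μs; sum = 7213.35 μs.
Processing at 2 router(s): 2 × 0.85 ms = 1700 μs.
End-to-end = 10200 μs.

10200 μs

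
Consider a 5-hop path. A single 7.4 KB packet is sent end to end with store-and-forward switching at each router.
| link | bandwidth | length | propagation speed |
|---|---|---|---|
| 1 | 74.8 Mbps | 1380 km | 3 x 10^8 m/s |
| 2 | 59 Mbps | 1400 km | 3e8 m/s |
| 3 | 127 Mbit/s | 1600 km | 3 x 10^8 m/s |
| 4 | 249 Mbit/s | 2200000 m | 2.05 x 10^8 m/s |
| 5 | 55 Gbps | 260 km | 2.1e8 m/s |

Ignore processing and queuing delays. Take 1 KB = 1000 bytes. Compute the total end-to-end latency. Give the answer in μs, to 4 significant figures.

29070 μs

L = 59200 bits.
Transmission delays (L/R per hop): 791.444, 1003.39, 466.142, 237.751, 1.07636 μs; sum = 2499.8 μs.
Propagation delays (d/s per hop): 4600, 4666.67, 5333.33, 10731.7, 1238.1 μs; sum = 26569.8 μs.
End-to-end = 29070 μs.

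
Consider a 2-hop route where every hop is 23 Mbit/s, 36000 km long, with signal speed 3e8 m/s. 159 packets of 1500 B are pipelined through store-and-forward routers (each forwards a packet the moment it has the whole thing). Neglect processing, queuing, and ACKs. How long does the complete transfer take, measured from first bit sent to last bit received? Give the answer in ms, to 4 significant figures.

Per-hop transmission t_tx = L/R = 12000/23000000 = 0.521739 ms.
Per-hop propagation t_prop = 36000000/300000000 = 120 ms.
Pipeline fill: first packet needs 2·t_tx to clear all hops; remaining 158 packets each add one t_tx.
Total = (2+159-1)·t_tx + 2·t_prop = 160·0.521739 + 2·120 = 323.5 ms.

323.5 ms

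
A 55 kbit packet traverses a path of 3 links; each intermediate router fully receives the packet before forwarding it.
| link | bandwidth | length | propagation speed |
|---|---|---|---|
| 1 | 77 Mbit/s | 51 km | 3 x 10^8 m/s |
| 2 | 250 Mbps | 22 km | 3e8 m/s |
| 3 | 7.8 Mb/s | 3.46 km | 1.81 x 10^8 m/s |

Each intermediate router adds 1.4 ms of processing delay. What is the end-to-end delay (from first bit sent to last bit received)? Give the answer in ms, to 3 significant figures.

11.0 ms

L = 55000 bits.
Transmission delays (L/R per hop): 0.714286, 0.22, 7.05128 ms; sum = 7.98557 ms.
Propagation delays (d/s per hop): 0.17, 0.0733333, 0.019116 ms; sum = 0.262449 ms.
Processing at 2 router(s): 2 × 1.4 ms = 2.8 ms.
End-to-end = 11.0 ms.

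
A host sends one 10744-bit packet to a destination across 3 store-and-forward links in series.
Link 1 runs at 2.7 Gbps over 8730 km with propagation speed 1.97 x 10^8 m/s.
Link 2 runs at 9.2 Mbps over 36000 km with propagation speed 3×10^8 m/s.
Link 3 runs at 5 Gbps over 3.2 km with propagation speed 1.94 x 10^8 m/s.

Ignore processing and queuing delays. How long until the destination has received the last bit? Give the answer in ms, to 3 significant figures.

166 ms

Transmission delays (L/R per hop): 0.00397926, 1.16783, 0.0021488 ms; sum = 1.17395 ms.
Propagation delays (d/s per hop): 44.3147, 120, 0.0164948 ms; sum = 164.331 ms.
End-to-end = 166 ms.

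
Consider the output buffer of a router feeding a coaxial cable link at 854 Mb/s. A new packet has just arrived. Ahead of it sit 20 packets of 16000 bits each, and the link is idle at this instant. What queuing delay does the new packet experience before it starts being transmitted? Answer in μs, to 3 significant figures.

375 μs

Each queued packet: L/R = 16000/854000000 = 18.7354 μs.
20 queued → 374.707 μs.
Queuing delay = 375 μs.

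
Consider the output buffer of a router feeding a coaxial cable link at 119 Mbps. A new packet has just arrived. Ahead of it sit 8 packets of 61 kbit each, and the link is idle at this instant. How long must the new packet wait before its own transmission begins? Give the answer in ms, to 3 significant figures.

Each queued packet: L/R = 61000/119000000 = 0.512605 ms.
8 queued → 4.10084 ms.
Queuing delay = 4.10 ms.

4.10 ms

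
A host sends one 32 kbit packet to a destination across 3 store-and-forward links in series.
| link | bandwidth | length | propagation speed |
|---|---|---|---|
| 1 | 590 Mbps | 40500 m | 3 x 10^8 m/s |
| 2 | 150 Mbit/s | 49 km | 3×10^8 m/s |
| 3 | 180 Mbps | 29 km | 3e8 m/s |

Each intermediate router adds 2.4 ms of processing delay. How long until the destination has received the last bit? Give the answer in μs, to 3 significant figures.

5640 μs

L = 32000 bits.
Transmission delays (L/R per hop): 54.2373, 213.333, 177.778 μs; sum = 445.348 μs.
Propagation delays (d/s per hop): 135, 163.333, 96.6667 μs; sum = 395 μs.
Processing at 2 router(s): 2 × 2.4 ms = 4800 μs.
End-to-end = 5640 μs.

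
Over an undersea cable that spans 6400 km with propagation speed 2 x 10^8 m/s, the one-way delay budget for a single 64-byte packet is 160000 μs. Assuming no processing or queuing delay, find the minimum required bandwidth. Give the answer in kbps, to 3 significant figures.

4.00 kbps

L = 512 bits.
Propagation delay = 6400000 / 200000000 = 32000 μs.
Transmission budget = 160000 − 32000 = 128000 μs.
R ≥ L / t_tx = 512 bits / 0.128 s = 4.00 kbps.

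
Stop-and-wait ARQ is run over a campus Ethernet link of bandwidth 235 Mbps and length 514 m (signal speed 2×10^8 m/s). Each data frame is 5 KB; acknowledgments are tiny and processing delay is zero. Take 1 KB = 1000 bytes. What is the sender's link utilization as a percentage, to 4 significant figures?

97.07 %

t_tx = L/R = 40000/235000000 = 0.000170213 s.
t_prop = 514/200000000 = 2.57e-06 s; RTT = 5.14e-06 s.
Cycle = t_tx + RTT = 0.000175353 s.
Utilization = t_tx / cycle = 0.000170213/0.000175353 = 97.07 %.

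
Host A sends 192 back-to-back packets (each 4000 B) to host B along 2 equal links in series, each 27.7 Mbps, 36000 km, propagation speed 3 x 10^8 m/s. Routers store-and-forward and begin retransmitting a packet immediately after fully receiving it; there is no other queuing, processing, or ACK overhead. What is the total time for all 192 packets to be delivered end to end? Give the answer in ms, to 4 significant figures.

Per-hop transmission t_tx = L/R = 32000/27700000 = 1.15523 ms.
Per-hop propagation t_prop = 36000000/300000000 = 120 ms.
Pipeline fill: first packet needs 2·t_tx to clear all hops; remaining 191 packets each add one t_tx.
Total = (2+192-1)·t_tx + 2·t_prop = 193·1.15523 + 2·120 = 463.0 ms.

463.0 ms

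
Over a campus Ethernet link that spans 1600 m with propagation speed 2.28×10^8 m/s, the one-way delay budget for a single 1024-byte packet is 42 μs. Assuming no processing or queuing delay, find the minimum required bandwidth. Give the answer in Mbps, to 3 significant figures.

L = 8192 bits.
Propagation delay = 1600 / 2.28e+08 = 7.01754 μs.
Transmission budget = 42 − 7.01754 = 34.9825 μs.
R ≥ L / t_tx = 8192 bits / 3.49825e-05 s = 234 Mbps.

234 Mbps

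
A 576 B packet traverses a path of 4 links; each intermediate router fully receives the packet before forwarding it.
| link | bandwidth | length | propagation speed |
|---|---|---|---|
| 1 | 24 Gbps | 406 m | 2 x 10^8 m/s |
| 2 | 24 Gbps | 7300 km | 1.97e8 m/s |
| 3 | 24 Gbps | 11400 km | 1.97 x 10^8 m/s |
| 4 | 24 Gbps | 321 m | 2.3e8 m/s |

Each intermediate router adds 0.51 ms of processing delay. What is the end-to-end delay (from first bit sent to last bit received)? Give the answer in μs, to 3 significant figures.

96500 μs

L = 576 × 8 = 4608 bits.
Transmission delay per hop = L/R = 4608/24000000000 = 0.192 μs; 4 hops → 0.768 μs.
Propagation delays (d/s per hop): 2.03, 37055.8, 57868, 1.39565 μs; sum = 94927.3 μs.
Processing at 3 router(s): 3 × 0.51 ms = 1530 μs.
End-to-end = 96500 μs.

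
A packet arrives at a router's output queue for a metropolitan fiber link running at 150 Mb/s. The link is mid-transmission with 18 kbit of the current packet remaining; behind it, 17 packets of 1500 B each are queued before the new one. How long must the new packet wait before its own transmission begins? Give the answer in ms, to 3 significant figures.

Each queued packet: L/R = 12000/150000000 = 0.08 ms.
17 queued → 1.36 ms.
Plus remaining 18000 bits of current packet: 0.12 ms.
Queuing delay = 1.48 ms.

1.48 ms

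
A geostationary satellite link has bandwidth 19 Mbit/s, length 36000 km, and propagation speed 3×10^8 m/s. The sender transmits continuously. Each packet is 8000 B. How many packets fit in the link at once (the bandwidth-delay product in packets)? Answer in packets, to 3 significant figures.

Propagation delay = 36000000 / 300000000 = 0.12 s.
BDP = R × t_prop = 19000000 × 0.12 = 2280000 bits.
In packets of 64000 bits: 35.6 packets.

35.6 packets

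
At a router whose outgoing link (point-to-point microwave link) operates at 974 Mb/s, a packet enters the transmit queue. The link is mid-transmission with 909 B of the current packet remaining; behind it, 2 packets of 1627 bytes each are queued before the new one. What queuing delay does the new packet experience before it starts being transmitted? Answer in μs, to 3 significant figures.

34.2 μs

Each queued packet: L/R = 13016/974000000 = 13.3634 μs.
2 queued → 26.7269 μs.
Plus remaining 7272 bits of current packet: 7.46612 μs.
Queuing delay = 34.2 μs.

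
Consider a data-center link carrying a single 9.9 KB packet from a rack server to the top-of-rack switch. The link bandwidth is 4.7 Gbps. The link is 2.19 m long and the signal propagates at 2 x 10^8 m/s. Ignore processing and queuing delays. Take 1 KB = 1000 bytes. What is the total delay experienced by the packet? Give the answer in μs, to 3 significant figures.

L = 79200 bits.
Transmission delay = L/R = 79200 / 4700000000 = 16.8511 μs.
Propagation delay = d/s = 2.19 m / 200000000 m/s = 0.01095 μs.
Total = 16.9 μs.

16.9 μs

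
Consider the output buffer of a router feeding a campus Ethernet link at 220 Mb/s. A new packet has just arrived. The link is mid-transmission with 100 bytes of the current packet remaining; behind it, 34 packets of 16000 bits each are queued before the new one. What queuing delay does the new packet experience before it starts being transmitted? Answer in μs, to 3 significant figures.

Each queued packet: L/R = 16000/220000000 = 72.7273 μs.
34 queued → 2472.73 μs.
Plus remaining 800 bits of current packet: 3.63636 μs.
Queuing delay = 2480 μs.

2480 μs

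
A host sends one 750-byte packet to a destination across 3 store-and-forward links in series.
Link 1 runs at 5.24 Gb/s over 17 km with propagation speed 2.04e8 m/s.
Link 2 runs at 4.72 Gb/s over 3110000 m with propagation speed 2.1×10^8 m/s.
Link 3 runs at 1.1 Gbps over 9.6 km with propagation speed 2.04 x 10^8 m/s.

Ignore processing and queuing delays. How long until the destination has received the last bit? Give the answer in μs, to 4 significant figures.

L = 750 × 8 = 6000 bits.
Transmission delays (L/R per hop): 1.14504, 1.27119, 5.45455 μs; sum = 7.87077 μs.
Propagation delays (d/s per hop): 83.3333, 14809.5, 47.0588 μs; sum = 14939.9 μs.
End-to-end = 14950 μs.

14950 μs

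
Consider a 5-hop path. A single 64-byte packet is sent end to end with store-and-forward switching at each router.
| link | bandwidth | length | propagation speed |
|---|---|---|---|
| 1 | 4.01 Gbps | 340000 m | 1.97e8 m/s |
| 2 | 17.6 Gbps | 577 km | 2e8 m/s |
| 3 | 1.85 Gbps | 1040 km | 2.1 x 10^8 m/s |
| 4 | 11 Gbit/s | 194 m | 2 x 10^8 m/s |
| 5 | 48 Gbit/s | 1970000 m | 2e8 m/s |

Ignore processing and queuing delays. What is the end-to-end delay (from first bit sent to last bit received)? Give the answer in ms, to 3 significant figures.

19.4 ms

L = 64 × 8 = 512 bits.
Transmission delays (L/R per hop): 0.000127681, 2.90909e-05, 0.000276757, 4.65455e-05, 1.06667e-05 ms; sum = 0.000490741 ms.
Propagation delays (d/s per hop): 1.72589, 2.885, 4.95238, 0.00097, 9.85 ms; sum = 19.4142 ms.
End-to-end = 19.4 ms.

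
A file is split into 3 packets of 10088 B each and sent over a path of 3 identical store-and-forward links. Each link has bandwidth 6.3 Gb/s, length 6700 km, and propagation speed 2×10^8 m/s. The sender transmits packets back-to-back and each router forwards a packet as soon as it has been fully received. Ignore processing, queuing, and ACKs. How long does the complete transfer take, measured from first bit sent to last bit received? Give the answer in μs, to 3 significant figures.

101000 μs

Per-hop transmission t_tx = L/R = 80704/6300000000 = 12.8102 μs.
Per-hop propagation t_prop = 6700000/200000000 = 33500 μs.
Pipeline fill: first packet needs 3·t_tx to clear all hops; remaining 2 packets each add one t_tx.
Total = (3+3-1)·t_tx + 3·t_prop = 5·12.8102 + 3·33500 = 101000 μs.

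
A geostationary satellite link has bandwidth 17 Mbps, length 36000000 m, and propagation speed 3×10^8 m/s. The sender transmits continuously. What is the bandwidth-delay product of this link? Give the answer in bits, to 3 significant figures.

Propagation delay = 36000000 / 300000000 = 0.12 s.
BDP = R × t_prop = 17000000 × 0.12 = 2040000 bits.

2040000 bits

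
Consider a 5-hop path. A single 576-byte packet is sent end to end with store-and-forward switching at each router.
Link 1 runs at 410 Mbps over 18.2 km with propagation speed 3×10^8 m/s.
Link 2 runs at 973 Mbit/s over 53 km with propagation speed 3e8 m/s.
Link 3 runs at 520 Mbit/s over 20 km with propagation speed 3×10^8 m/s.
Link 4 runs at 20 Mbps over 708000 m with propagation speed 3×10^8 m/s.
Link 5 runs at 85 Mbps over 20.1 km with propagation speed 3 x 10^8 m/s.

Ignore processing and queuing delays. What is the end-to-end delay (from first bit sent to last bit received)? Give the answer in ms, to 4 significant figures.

3.040 ms

L = 576 × 8 = 4608 bits.
Transmission delays (L/R per hop): 0.011239, 0.00473587, 0.00886154, 0.2304, 0.0542118 ms; sum = 0.309448 ms.
Propagation delays (d/s per hop): 0.0606667, 0.176667, 0.0666667, 2.36, 0.067 ms; sum = 2.731 ms.
End-to-end = 3.040 ms.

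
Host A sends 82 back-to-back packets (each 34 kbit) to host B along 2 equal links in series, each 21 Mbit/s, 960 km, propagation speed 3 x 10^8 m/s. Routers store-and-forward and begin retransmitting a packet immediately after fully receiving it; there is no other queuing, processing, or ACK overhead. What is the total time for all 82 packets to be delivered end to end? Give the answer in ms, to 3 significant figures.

Per-hop transmission t_tx = L/R = 34000/21000000 = 1.61905 ms.
Per-hop propagation t_prop = 960000/300000000 = 3.2 ms.
Pipeline fill: first packet needs 2·t_tx to clear all hops; remaining 81 packets each add one t_tx.
Total = (2+82-1)·t_tx + 2·t_prop = 83·1.61905 + 2·3.2 = 141 ms.

141 ms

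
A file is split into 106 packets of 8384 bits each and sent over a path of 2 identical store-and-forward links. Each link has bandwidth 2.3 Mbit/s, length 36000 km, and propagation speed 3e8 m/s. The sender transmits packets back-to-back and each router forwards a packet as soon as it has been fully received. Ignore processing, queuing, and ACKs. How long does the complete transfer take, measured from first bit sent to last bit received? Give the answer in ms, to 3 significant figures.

Per-hop transmission t_tx = L/R = 8384/2300000 = 3.64522 ms.
Per-hop propagation t_prop = 36000000/300000000 = 120 ms.
Pipeline fill: first packet needs 2·t_tx to clear all hops; remaining 105 packets each add one t_tx.
Total = (2+106-1)·t_tx + 2·t_prop = 107·3.64522 + 2·120 = 630 ms.

630 ms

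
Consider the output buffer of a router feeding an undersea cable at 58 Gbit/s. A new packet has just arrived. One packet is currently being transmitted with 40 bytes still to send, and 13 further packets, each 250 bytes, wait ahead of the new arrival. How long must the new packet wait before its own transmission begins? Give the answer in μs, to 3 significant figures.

Each queued packet: L/R = 2000/58000000000 = 0.0344828 μs.
13 queued → 0.448276 μs.
Plus remaining 320 bits of current packet: 0.00551724 μs.
Queuing delay = 0.454 μs.

0.454 μs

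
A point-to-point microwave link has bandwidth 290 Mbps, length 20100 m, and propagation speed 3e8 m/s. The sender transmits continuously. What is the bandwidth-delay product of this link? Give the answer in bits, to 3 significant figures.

Propagation delay = 20100 / 300000000 = 6.7e-05 s.
BDP = R × t_prop = 290000000 × 6.7e-05 = 19430 bits.

19400 bits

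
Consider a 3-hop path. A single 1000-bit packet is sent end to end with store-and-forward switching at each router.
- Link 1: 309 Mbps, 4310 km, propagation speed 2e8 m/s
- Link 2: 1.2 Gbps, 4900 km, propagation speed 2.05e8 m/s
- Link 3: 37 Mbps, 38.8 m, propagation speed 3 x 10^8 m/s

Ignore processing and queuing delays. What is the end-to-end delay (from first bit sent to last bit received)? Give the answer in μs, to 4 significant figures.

45480 μs

Transmission delays (L/R per hop): 3.23625, 0.833333, 27.027 μs; sum = 31.0966 μs.
Propagation delays (d/s per hop): 21550, 23902.4, 0.129333 μs; sum = 45452.6 μs.
End-to-end = 45480 μs.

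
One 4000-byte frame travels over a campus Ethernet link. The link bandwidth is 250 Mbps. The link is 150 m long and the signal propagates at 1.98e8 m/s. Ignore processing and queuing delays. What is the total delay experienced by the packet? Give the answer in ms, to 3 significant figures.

L = 4000 × 8 = 32000 bits.
Transmission delay = L/R = 32000 / 250000000 = 0.128 ms.
Propagation delay = d/s = 150 m / 198000000 m/s = 0.000757576 ms.
Total = 0.129 ms.

0.129 ms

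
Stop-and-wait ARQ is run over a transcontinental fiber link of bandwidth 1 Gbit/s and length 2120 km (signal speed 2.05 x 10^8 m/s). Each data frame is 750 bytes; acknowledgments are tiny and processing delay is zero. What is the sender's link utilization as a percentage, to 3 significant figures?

0.0290 %

t_tx = L/R = 6000/1000000000 = 6e-06 s.
t_prop = 2120000/2.05e+08 = 0.0103415 s; RTT = 0.0206829 s.
Cycle = t_tx + RTT = 0.0206889 s.
Utilization = t_tx / cycle = 6e-06/0.0206889 = 0.0290 %.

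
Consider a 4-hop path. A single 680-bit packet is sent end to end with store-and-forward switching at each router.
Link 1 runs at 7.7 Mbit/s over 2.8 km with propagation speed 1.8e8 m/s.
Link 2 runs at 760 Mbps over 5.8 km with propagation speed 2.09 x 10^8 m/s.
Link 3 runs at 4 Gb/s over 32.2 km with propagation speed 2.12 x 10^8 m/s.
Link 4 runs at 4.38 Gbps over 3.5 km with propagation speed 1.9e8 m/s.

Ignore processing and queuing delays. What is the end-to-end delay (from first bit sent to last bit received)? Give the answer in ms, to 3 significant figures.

0.303 ms

Transmission delays (L/R per hop): 0.0883117, 0.000894737, 0.00017, 0.000155251 ms; sum = 0.0895317 ms.
Propagation delays (d/s per hop): 0.0155556, 0.0277512, 0.151887, 0.0184211 ms; sum = 0.213615 ms.
End-to-end = 0.303 ms.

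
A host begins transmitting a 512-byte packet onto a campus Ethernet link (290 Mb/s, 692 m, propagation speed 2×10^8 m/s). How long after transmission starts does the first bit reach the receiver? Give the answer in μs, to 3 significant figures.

3.46 μs

First bit experiences only propagation delay: d/s = 692/200000000 = 3.46 μs.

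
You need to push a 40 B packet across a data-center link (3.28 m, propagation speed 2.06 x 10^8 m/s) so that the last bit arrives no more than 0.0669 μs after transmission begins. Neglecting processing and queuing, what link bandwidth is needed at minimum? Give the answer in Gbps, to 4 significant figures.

6.277 Gbps

L = 320 bits.
Propagation delay = 3.28 / 206000000 = 0.0159223 μs.
Transmission budget = 0.0669 − 0.0159223 = 0.0509777 μs.
R ≥ L / t_tx = 320 bits / 5.09777e-08 s = 6.277 Gbps.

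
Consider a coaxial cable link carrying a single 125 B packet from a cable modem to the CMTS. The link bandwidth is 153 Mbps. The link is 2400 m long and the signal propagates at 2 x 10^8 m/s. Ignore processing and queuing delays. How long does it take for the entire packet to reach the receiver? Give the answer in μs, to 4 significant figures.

18.54 μs

L = 125 × 8 = 1000 bits.
Transmission delay = L/R = 1000 / 153000000 = 6.53595 μs.
Propagation delay = d/s = 2400 m / 200000000 m/s = 12 μs.
Total = 18.54 μs.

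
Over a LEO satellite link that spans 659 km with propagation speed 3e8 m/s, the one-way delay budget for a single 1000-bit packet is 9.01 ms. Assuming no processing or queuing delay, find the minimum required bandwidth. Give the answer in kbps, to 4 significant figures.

Propagation delay = 659000 / 300000000 = 2.19667 ms.
Transmission budget = 9.01 − 2.19667 = 6.81333 ms.
R ≥ L / t_tx = 1000 bits / 0.00681333 s = 146.8 kbps.

146.8 kbps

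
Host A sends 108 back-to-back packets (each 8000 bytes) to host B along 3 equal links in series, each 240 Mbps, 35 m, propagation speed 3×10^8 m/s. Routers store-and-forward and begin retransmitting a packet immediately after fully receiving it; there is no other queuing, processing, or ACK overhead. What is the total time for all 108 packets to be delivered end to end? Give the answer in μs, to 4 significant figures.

Per-hop transmission t_tx = L/R = 64000/240000000 = 266.667 μs.
Per-hop propagation t_prop = 35/300000000 = 0.116667 μs.
Pipeline fill: first packet needs 3·t_tx to clear all hops; remaining 107 packets each add one t_tx.
Total = (3+108-1)·t_tx + 3·t_prop = 110·266.667 + 3·0.116667 = 29330 μs.

29330 μs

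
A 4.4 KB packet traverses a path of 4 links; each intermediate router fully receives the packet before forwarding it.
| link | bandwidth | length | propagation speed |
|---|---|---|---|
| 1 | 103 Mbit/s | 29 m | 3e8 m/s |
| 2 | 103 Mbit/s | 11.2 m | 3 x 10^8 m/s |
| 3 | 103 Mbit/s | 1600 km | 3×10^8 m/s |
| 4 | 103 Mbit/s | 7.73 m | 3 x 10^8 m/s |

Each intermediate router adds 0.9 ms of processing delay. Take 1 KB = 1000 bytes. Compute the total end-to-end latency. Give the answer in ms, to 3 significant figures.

9.40 ms

L = 35200 bits.
Transmission delay per hop = L/R = 35200/103000000 = 0.341748 ms; 4 hops → 1.36699 ms.
Propagation delays (d/s per hop): 9.66667e-05, 3.73333e-05, 5.33333, 2.57667e-05 ms; sum = 5.33349 ms.
Processing at 3 router(s): 3 × 0.9 ms = 2.7 ms.
End-to-end = 9.40 ms.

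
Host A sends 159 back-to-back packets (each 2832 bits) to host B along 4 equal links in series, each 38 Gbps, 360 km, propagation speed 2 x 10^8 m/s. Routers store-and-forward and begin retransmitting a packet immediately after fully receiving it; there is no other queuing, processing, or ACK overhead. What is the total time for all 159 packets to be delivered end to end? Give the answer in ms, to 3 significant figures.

Per-hop transmission t_tx = L/R = 2832/38000000000 = 7.45263e-05 ms.
Per-hop propagation t_prop = 360000/200000000 = 1.8 ms.
Pipeline fill: first packet needs 4·t_tx to clear all hops; remaining 158 packets each add one t_tx.
Total = (4+159-1)·t_tx + 4·t_prop = 162·7.45263e-05 + 4·1.8 = 7.21 ms.

7.21 ms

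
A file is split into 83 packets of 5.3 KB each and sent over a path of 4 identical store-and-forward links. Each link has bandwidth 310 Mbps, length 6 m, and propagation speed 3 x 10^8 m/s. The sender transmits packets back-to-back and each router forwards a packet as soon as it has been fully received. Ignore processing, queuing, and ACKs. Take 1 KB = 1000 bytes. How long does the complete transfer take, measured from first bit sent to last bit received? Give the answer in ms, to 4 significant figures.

Per-hop transmission t_tx = L/R = 42400/310000000 = 0.136774 ms.
Per-hop propagation t_prop = 6/300000000 = 2e-05 ms.
Pipeline fill: first packet needs 4·t_tx to clear all hops; remaining 82 packets each add one t_tx.
Total = (4+83-1)·t_tx + 4·t_prop = 86·0.136774 + 4·2e-05 = 11.76 ms.

11.76 ms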